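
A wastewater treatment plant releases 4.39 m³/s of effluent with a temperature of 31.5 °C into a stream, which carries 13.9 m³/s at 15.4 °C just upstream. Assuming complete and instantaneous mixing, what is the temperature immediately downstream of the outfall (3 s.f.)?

19.3 °C

Flow-weighted mixing: C = (Q_r C_r + Q_w C_w)/(Q_r + Q_w)
= (13.9×15.4 + 4.39×31.5)/(13.9 + 4.39) = 352.3/18.29 = 19.26 °C.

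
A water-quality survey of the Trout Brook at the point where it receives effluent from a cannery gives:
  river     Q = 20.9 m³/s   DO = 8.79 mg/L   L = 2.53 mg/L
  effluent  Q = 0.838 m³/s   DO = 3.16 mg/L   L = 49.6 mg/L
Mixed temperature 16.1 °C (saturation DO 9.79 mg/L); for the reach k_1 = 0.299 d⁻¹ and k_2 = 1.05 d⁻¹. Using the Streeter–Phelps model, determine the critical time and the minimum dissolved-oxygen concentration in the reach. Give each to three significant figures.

t_c ≈ 0.0533 d; minimum DO ≈ 8.57 mg/L

Mixed DO = (20.9×8.79 + 0.838×3.16)/(20.9+0.838) = 186.4/21.74 = 8.573 mg/L.
Mixed L₀ = (20.9×2.53 + 0.838×49.6)/(21.74) = 94.44/21.74 = 4.345 mg/L.
Initial deficit D₀ = C_s − DO₀ = 9.79 − 8.573 = 1.217 mg/L.
t_c = (1/0.7510) ln[(1.05/0.299)(1 − 1.217×0.7510/(0.299×4.345))] = 1.332 × ln(1.041) = 0.05332 d.
D_c = (0.299/1.05) × 4.345 × e^(−0.299×0.05332) = 0.2848 × 4.345 × 0.9842 = 1.218 mg/L.
Minimum DO = 9.79 − 1.218 = 8.572 mg/L.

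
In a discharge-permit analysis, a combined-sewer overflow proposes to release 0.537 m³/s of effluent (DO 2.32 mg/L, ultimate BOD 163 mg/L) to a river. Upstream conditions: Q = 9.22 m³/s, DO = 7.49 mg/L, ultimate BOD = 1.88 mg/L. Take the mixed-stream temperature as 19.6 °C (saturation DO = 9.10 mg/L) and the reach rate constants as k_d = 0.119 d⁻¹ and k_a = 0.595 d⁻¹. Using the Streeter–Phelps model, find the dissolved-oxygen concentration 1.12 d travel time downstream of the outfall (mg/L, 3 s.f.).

Mixed DO = (9.22×7.49 + 0.537×2.32)/(9.22+0.537) = 70.30/9.757 = 7.205 mg/L.
Mixed L₀ = (9.22×1.88 + 0.537×163)/(9.757) = 104.9/9.757 = 10.75 mg/L.
Initial deficit D₀ = C_s − DO₀ = 9.10 − 7.205 = 1.895 mg/L.
D(1.12) = [0.119×10.75/(0.595−0.119)](e^(−0.119×1.12) − e^(−0.595×1.12)) + 1.895 e^(−0.595×1.12)
= 2.687 × (0.8752 − 0.5136) + 1.895 × 0.5136 = 1.945 mg/L.
DO = 9.10 − 1.945 = 7.155 mg/L.

DO ≈ 7.16 mg/L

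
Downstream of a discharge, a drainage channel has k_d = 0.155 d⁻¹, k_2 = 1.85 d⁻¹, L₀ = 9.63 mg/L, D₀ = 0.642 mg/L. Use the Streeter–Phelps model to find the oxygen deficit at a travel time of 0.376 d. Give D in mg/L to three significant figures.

D ≈ 0.712 mg/L

k_d L₀/(k_2−k_d) = 0.155×9.63/(1.85−0.155) = 1.493/1.695 = 0.8806 mg/L.
e^(−k_d t) = e^(−0.155×0.3760) = 0.9434; e^(−k_2 t) = e^(−1.85×0.3760) = 0.4988.
D = 0.8806 × (0.9434 − 0.4988) + 0.642 × 0.4988 = 0.3915 + 0.3202 = 0.7117 mg/L.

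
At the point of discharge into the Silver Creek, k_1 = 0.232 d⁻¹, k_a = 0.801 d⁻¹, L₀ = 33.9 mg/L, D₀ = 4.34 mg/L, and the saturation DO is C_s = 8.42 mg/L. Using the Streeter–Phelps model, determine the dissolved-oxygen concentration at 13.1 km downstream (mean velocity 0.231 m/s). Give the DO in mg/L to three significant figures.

Travel time t = x/v = 13.1 km / (0.231 m/s) = 13100 m / 0.231 m/s = 56710 s = 0.6564 d.
k_1 L₀/(k_a−k_1) = 0.232×33.9/(0.801−0.232) = 7.865/0.5690 = 13.82 mg/L.
e^(−k_1 t) = e^(−0.232×0.6564) = 0.8588; e^(−k_a t) = e^(−0.801×0.6564) = 0.5911.
D = 13.82 × (0.8588 − 0.5911) + 4.34 × 0.5911 = 3.699 + 2.565 = 6.265 mg/L.
DO = C_s − D = 8.42 − 6.265 = 2.155 mg/L.

DO ≈ 2.16 mg/L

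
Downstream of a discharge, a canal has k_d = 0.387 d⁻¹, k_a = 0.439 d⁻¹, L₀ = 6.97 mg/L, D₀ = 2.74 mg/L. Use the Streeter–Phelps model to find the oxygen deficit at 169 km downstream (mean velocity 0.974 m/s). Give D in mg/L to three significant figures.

D ≈ 3.50 mg/L

Travel time t = x/v = 169 km / (0.974 m/s) = 169000 m / 0.974 m/s = 173500 s = 2.008 d.
k_d L₀/(k_a−k_d) = 0.387×6.97/(0.439−0.387) = 2.697/0.05200 = 51.87 mg/L.
e^(−k_d t) = e^(−0.387×2.008) = 0.4597; e^(−k_a t) = e^(−0.439×2.008) = 0.4141.
D = 51.87 × (0.4597 − 0.4141) + 2.74 × 0.4141 = 2.365 + 1.135 = 3.499 mg/L.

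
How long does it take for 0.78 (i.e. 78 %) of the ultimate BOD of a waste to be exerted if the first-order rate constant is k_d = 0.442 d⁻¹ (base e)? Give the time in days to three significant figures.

t ≈ 3.43 d

y/L₀ = 1 − e^(−k_d t) = 0.78 ⇒ e^(−k_d t) = 0.220
t = −ln(0.220) / 0.442 = 1.514 / 0.442 = 3.426 d.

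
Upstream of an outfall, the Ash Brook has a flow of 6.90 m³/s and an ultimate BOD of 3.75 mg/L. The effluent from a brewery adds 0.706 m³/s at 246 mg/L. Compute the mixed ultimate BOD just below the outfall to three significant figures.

Flow-weighted mixing: C = (Q_r C_r + Q_w C_w)/(Q_r + Q_w)
= (6.90×3.75 + 0.706×246)/(6.90 + 0.706) = 199.6/7.606 = 26.24 mg/L.

26.2 mg/L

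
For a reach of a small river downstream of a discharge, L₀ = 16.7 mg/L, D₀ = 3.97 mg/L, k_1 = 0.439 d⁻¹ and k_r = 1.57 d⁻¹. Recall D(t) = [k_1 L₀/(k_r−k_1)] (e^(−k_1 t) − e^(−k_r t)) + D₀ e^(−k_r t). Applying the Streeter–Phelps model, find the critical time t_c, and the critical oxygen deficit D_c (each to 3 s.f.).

With k_r/k_1 = 3.576 and 1 − D₀(k_r−k_1)/(k_1 L₀) = 0.3875,
t_c = ln(3.576 × 0.3875) / (1.57 − 0.439) = ln(1.386) / 1.131 = 0.3264/1.131 = 0.2886 d.
L(t_c) = L₀ e^(−k_1 t_c) = 16.7 × 0.8810 = 14.71 mg/L, and at the critical point k_r D_c = k_1 L, so D_c = (0.439/1.57) × 14.71 = 4.114 mg/L.

t_c ≈ 0.289 d; D_c ≈ 4.11 mg/L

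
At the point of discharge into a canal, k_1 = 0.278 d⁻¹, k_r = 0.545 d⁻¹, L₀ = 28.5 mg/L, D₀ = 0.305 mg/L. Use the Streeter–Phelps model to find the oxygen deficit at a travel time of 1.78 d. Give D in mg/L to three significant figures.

k_1 L₀/(k_r−k_1) = 0.278×28.5/(0.545−0.278) = 7.923/0.2670 = 29.67 mg/L.
e^(−k_1 t) = e^(−0.278×1.780) = 0.6097; e^(−k_r t) = e^(−0.545×1.780) = 0.3790.
D = 29.67 × (0.6097 − 0.3790) + 0.305 × 0.3790 = 6.844 + 0.1156 = 6.959 mg/L.

D ≈ 6.96 mg/L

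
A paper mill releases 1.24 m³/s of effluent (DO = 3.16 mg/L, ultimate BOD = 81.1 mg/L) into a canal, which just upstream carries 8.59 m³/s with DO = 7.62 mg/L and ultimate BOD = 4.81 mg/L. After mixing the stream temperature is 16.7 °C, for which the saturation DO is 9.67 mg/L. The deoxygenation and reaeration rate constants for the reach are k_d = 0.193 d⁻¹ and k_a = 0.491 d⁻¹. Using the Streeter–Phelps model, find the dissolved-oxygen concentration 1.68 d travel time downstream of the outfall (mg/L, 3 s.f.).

DO ≈ 5.86 mg/L

Mixed DO = (8.59×7.62 + 1.24×3.16)/(8.59+1.24) = 69.37/9.830 = 7.057 mg/L.
Mixed L₀ = (8.59×4.81 + 1.24×81.1)/(9.830) = 141.9/9.830 = 14.43 mg/L.
Initial deficit D₀ = C_s − DO₀ = 9.67 − 7.057 = 2.613 mg/L.
D(1.68) = [0.193×14.43/(0.491−0.193)](e^(−0.193×1.68) − e^(−0.491×1.68)) + 2.613 e^(−0.491×1.68)
= 9.348 × (0.7231 − 0.4383) + 2.613 × 0.4383 = 3.807 mg/L.
DO = 9.67 − 3.807 = 5.863 mg/L.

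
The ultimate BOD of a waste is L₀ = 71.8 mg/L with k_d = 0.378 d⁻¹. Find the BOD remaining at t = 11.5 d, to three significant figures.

L ≈ 0.929 mg/L

L_t = L₀ e^(−k_d t) = 71.8 × e^(−0.378×11.5) = 71.8 × 0.01295 = 0.9295 mg/L.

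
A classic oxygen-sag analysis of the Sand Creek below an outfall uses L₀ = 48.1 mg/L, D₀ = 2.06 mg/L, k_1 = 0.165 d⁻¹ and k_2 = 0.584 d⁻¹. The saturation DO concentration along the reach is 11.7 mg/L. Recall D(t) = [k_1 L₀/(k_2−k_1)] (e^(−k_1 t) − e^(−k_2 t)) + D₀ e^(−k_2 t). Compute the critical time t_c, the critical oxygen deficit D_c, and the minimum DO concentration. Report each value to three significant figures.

t_c = [1/(k_2−k_1)] ln[(k_2/k_1)(1 − D₀(k_2−k_1)/(k_1 L₀))]
= [1/(0.584−0.165)] ln[(0.584/0.165)(1 − 2.06×0.4190/(0.165×48.1))]
= (1/0.4190) ln[3.539 × 0.8912] = 2.387 × ln(3.154) = 2.387 × 1.149 = 2.742 d.
L(t_c) = L₀ e^(−k_1 t_c) = 48.1 × 0.6361 = 30.60 mg/L, and at the critical point k_2 D_c = k_1 L, so D_c = (0.165/0.584) × 30.60 = 8.645 mg/L.
Minimum DO = C_s − D_c = 11.7 − 8.645 = 3.055 mg/L.

t_c ≈ 2.74 d; D_c ≈ 8.64 mg/L; min DO ≈ 3.06 mg/L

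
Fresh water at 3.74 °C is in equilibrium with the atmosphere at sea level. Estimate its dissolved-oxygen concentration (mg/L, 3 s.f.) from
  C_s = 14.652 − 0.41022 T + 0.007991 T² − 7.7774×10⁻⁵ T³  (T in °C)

C_s ≈ 13.2 mg/L

C_s = 14.652 − 0.41022×3.74 + 0.007991×3.74² − 7.7774×10⁻⁵×3.74³ = 13.23 mg/L.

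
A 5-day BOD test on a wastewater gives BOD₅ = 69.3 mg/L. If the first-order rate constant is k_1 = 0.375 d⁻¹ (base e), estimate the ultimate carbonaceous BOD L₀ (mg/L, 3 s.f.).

L₀ ≈ 81.9 mg/L

BOD₅ = L₀(1 − e^(−5k_1)) ⇒ L₀ = BOD₅ / (1 − e^(−5×0.375))
= 69.3 / (1 − 0.1534) = 69.3 / 0.8466 = 81.85 mg/L.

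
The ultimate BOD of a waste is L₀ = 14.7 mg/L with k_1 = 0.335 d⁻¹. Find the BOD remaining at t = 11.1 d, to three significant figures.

L ≈ 0.357 mg/L

L_t = L₀ e^(−k_1 t) = 14.7 × e^(−0.335×11.1) = 14.7 × 0.02427 = 0.3568 mg/L.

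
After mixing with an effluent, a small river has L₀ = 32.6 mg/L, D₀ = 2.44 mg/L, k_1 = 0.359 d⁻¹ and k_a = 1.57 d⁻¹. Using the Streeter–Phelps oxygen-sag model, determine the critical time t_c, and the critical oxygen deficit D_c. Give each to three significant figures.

t_c ≈ 0.978 d; D_c ≈ 5.25 mg/L

With k_a/k_1 = 4.373 and 1 − D₀(k_a−k_1)/(k_1 L₀) = 0.7475,
t_c = ln(4.373 × 0.7475) / (1.57 − 0.359) = ln(3.269) / 1.211 = 1.185/1.211 = 0.9781 d.
L(t_c) = L₀ e^(−k_1 t_c) = 32.6 × 0.7039 = 22.95 mg/L, and at the critical point k_a D_c = k_1 L, so D_c = (0.359/1.57) × 22.95 = 5.247 mg/L.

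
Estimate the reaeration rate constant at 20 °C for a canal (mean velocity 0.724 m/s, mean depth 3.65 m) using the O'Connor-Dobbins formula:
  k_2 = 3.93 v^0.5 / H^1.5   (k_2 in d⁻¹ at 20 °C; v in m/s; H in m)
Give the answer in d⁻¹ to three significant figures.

k_2 ≈ 0.480 d⁻¹

k_2 = 3.93 × 0.724^0.5 / 3.65^1.5 = 3.93 × 0.8509 / 6.973 = 0.4795 d⁻¹.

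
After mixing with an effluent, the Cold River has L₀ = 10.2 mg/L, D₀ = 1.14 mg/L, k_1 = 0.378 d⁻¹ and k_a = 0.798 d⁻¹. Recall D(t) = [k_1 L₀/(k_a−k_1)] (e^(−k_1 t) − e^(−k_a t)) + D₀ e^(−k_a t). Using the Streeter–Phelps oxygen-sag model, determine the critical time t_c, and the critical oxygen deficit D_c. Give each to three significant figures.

At the critical point dD/dt = 0, so k_1 L₀ e^(−k_1 t) = k_a D. Substituting D(t) from the Streeter–Phelps equation and solving for t gives
t_c = ln[(k_a/k_1)(1 − D₀(k_a−k_1)/(k_1 L₀))] / (k_a−k_1).
Here k_a−k_1 = 0.4200 d⁻¹ and 1 − D₀(k_a−k_1)/(k_1 L₀) = 1 − 1.14×0.4200/(0.378×10.2) = 0.8758, so
t_c = ln(2.111 × 0.8758) / 0.4200 = 0.6146 / 0.4200 = 1.463 d.
L(t_c) = L₀ e^(−k_1 t_c) = 10.2 × 0.5751 = 5.866 mg/L, and at the critical point k_a D_c = k_1 L, so D_c = (0.378/0.798) × 5.866 = 2.779 mg/L.

t_c ≈ 1.46 d; D_c ≈ 2.78 mg/L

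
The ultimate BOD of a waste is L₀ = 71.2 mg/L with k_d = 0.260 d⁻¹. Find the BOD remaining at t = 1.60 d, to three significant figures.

L ≈ 47.0 mg/L

L_t = L₀ e^(−k_d t) = 71.2 × e^(−0.260×1.60) = 71.2 × 0.6597 = 46.97 mg/L.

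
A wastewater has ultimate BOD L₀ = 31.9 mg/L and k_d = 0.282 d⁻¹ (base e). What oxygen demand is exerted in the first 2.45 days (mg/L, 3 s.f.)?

y_t = L₀(1 − e^(−k_d t)) = 31.9 × (1 − e^(−0.282×2.45))
= 31.9 × (1 − 0.5011) = 31.9 × 0.4989 = 15.91 mg/L.

y ≈ 15.9 mg/L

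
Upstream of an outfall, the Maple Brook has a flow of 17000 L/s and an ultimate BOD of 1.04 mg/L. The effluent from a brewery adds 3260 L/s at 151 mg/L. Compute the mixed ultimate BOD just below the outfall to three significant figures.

Flow-weighted mixing: C = (Q_r C_r + Q_w C_w)/(Q_r + Q_w)
= (17000×1.04 + 3260×151)/(17000 + 3260) = 509900/20260 = 25.17 mg/L.

25.2 mg/L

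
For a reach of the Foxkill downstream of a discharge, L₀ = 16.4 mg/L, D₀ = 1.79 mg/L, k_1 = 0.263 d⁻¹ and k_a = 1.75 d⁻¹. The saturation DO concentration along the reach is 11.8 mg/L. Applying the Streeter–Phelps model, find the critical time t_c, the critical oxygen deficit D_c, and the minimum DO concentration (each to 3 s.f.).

t_c ≈ 0.629 d; D_c ≈ 2.09 mg/L; min DO ≈ 9.71 mg/L

At the critical point dD/dt = 0, so k_1 L₀ e^(−k_1 t) = k_a D. Substituting D(t) from the Streeter–Phelps equation and solving for t gives
t_c = ln[(k_a/k_1)(1 − D₀(k_a−k_1)/(k_1 L₀))] / (k_a−k_1).
Here k_a−k_1 = 1.487 d⁻¹ and 1 − D₀(k_a−k_1)/(k_1 L₀) = 1 − 1.79×1.487/(0.263×16.4) = 0.3829, so
t_c = ln(6.654 × 0.3829) / 1.487 = 0.9352 / 1.487 = 0.6289 d.
L(t_c) = L₀ e^(−k_1 t_c) = 16.4 × 0.8475 = 13.90 mg/L, and at the critical point k_a D_c = k_1 L, so D_c = (0.263/1.75) × 13.90 = 2.089 mg/L.
Minimum DO = C_s − D_c = 11.8 − 2.089 = 9.711 mg/L.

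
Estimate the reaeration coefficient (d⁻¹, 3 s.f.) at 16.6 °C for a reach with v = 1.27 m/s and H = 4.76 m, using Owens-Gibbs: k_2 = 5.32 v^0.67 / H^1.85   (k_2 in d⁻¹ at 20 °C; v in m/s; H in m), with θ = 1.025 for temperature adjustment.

k_2 ≈ 0.320 d⁻¹

k_2(20) = 5.32 × 1.27^0.67 / 4.76^1.85 = 5.32 × 1.174 / 17.93 = 0.3482 d⁻¹.
k_2(16.6) = 0.3482 × 1.025^(16.6−20) = 0.3482 × 0.9195 = 0.3202 d⁻¹.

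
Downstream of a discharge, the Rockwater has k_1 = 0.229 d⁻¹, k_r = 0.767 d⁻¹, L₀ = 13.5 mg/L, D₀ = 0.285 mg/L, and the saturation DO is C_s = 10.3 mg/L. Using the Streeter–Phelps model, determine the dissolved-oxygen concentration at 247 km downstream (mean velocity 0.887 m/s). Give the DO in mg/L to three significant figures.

DO ≈ 8.01 mg/L

Travel time t = x/v = 247 km / (0.887 m/s) = 247000 m / 0.887 m/s = 278500 s = 3.223 d.
k_1 L₀/(k_r−k_1) = 0.229×13.5/(0.767−0.229) = 3.091/0.5380 = 5.746 mg/L.
e^(−k_1 t) = e^(−0.229×3.223) = 0.4780; e^(−k_r t) = e^(−0.767×3.223) = 0.08441.
D = 5.746 × (0.4780 − 0.08441) + 0.285 × 0.08441 = 2.262 + 0.02406 = 2.286 mg/L.
DO = C_s − D = 10.3 − 2.286 = 8.014 mg/L.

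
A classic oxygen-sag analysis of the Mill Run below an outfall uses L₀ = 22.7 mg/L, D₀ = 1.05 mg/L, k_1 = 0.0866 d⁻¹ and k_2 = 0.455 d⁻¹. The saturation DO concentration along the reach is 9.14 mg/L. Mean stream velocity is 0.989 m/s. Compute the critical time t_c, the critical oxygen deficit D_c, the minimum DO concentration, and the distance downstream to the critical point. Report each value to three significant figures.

With k_2/k_1 = 5.254 and 1 − D₀(k_2−k_1)/(k_1 L₀) = 0.8032,
t_c = ln(5.254 × 0.8032) / (0.455 − 0.0866) = ln(4.220) / 0.3684 = 1.440/0.3684 = 3.908 d.
L(t_c) = L₀ e^(−k_1 t_c) = 22.7 × 0.7129 = 16.18 mg/L, and at the critical point k_2 D_c = k_1 L, so D_c = (0.0866/0.455) × 16.18 = 3.080 mg/L.
Minimum DO = C_s − D_c = 9.14 − 3.080 = 6.060 mg/L.
x_c = v t_c = 0.989 m/s × 3.908 d × 86400 s/d = 334000 m ≈ 334 km.

t_c ≈ 3.91 d; D_c ≈ 3.08 mg/L; min DO ≈ 6.06 mg/L; x_c ≈ 334 km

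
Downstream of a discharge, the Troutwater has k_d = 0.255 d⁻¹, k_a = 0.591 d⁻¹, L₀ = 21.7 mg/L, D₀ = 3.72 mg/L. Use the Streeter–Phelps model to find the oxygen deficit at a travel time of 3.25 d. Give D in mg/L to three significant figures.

D ≈ 5.32 mg/L

k_d L₀/(k_a−k_d) = 0.255×21.7/(0.591−0.255) = 5.534/0.3360 = 16.47 mg/L.
e^(−k_d t) = e^(−0.255×3.250) = 0.4366; e^(−k_a t) = e^(−0.591×3.250) = 0.1465.
D = 16.47 × (0.4366 − 0.1465) + 3.72 × 0.1465 = 4.778 + 0.5450 = 5.323 mg/L.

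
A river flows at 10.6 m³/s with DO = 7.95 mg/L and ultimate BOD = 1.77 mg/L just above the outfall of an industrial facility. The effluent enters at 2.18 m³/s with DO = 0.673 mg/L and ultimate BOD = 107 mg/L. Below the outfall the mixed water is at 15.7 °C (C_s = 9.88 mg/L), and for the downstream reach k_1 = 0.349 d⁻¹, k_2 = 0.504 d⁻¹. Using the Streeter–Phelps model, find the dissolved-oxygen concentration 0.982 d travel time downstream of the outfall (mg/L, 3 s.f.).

Mixed DO = (10.6×7.95 + 2.18×0.673)/(10.6+2.18) = 85.74/12.78 = 6.709 mg/L.
Mixed L₀ = (10.6×1.77 + 2.18×107)/(12.78) = 252.0/12.78 = 19.72 mg/L.
Initial deficit D₀ = C_s − DO₀ = 9.88 − 6.709 = 3.171 mg/L.
D(0.982) = [0.349×19.72/(0.504−0.349)](e^(−0.349×0.982) − e^(−0.504×0.982)) + 3.171 e^(−0.504×0.982)
= 44.40 × (0.7098 − 0.6096) + 3.171 × 0.6096 = 6.383 mg/L.
DO = 9.88 − 6.383 = 3.497 mg/L.

DO ≈ 3.50 mg/L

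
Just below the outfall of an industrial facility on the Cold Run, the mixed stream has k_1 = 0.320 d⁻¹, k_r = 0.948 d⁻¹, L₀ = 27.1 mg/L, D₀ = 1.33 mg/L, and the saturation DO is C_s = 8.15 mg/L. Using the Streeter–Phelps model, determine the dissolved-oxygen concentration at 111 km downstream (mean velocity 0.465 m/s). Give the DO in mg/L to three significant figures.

Travel time t = x/v = 111 km / (0.465 m/s) = 111000 m / 0.465 m/s = 238700 s = 2.763 d.
k_1 L₀/(k_r−k_1) = 0.320×27.1/(0.948−0.320) = 8.672/0.6280 = 13.81 mg/L.
e^(−k_1 t) = e^(−0.320×2.763) = 0.4131; e^(−k_r t) = e^(−0.948×2.763) = 0.07286.
D = 13.81 × (0.4131 − 0.07286) + 1.33 × 0.07286 = 4.698 + 0.09691 = 4.795 mg/L.
DO = C_s − D = 8.15 − 4.795 = 3.355 mg/L.

DO ≈ 3.36 mg/L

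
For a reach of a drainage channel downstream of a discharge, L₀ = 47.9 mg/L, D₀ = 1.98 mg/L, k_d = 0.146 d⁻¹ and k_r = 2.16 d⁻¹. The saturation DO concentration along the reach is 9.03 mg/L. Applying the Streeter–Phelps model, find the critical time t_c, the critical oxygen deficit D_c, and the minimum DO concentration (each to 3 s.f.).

t_c ≈ 0.918 d; D_c ≈ 2.83 mg/L; min DO ≈ 6.20 mg/L

At the critical point dD/dt = 0, so k_d L₀ e^(−k_d t) = k_r D. Substituting D(t) from the Streeter–Phelps equation and solving for t gives
t_c = ln[(k_r/k_d)(1 − D₀(k_r−k_d)/(k_d L₀))] / (k_r−k_d).
Here k_r−k_d = 2.014 d⁻¹ and 1 − D₀(k_r−k_d)/(k_d L₀) = 1 − 1.98×2.014/(0.146×47.9) = 0.4298, so
t_c = ln(14.79 × 0.4298) / 2.014 = 1.850 / 2.014 = 0.9185 d.
D_c = (k_d/k_r) L₀ e^(−k_d t_c) = (0.146/2.16) × 47.9 × e^(−0.146×0.9185) = 0.06759 × 47.9 × 0.8745 = 2.831 mg/L.
Minimum DO = C_s − D_c = 9.03 − 2.831 = 6.199 mg/L.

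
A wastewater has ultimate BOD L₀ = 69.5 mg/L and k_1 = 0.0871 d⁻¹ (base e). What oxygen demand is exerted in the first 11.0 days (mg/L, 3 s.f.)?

y ≈ 42.8 mg/L

y_t = L₀(1 − e^(−k_1 t)) = 69.5 × (1 − e^(−0.0871×11.0))
= 69.5 × (1 − 0.3836) = 69.5 × 0.6164 = 42.84 mg/L.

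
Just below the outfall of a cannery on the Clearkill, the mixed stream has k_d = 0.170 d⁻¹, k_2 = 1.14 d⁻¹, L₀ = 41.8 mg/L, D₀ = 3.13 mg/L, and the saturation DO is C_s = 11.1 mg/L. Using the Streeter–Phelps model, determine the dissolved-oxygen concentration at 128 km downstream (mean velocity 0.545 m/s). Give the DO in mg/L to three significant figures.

DO ≈ 6.67 mg/L

Travel time t = x/v = 128 km / (0.545 m/s) = 128000 m / 0.545 m/s = 234900 s = 2.718 d.
k_d L₀/(k_2−k_d) = 0.170×41.8/(1.14−0.170) = 7.106/0.9700 = 7.326 mg/L.
e^(−k_d t) = e^(−0.170×2.718) = 0.6300; e^(−k_2 t) = e^(−1.14×2.718) = 0.04510.
D = 7.326 × (0.6300 − 0.04510) + 3.13 × 0.04510 = 4.284 + 0.1412 = 4.426 mg/L.
DO = C_s − D = 11.1 − 4.426 = 6.674 mg/L.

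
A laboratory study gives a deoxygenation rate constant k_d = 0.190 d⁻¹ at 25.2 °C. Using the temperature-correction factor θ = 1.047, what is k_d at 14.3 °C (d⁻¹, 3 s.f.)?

k_d(T₂) = k_d(T₁) · θ^(T₂−T₁) = 0.190 × 1.047^(14.3−25.2)
= 0.190 × 1.047^-10.9 = 0.190 × 0.6062 = 0.1152 d⁻¹.

k_d ≈ 0.115 d⁻¹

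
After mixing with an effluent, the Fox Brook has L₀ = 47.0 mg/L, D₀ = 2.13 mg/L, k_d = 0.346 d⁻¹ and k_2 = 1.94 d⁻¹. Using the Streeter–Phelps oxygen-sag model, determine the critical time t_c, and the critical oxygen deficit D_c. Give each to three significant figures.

t_c ≈ 0.935 d; D_c ≈ 6.07 mg/L

t_c = [1/(k_2−k_d)] ln[(k_2/k_d)(1 − D₀(k_2−k_d)/(k_d L₀))]
= [1/(1.94−0.346)] ln[(1.94/0.346)(1 − 2.13×1.594/(0.346×47.0))]
= (1/1.594) ln[5.607 × 0.7912] = 0.6274 × ln(4.436) = 0.6274 × 1.490 = 0.9346 d.
D_c = (k_d/k_2) L₀ e^(−k_d t_c) = (0.346/1.94) × 47.0 × e^(−0.346×0.9346) = 0.1784 × 47.0 × 0.7237 = 6.066 mg/L.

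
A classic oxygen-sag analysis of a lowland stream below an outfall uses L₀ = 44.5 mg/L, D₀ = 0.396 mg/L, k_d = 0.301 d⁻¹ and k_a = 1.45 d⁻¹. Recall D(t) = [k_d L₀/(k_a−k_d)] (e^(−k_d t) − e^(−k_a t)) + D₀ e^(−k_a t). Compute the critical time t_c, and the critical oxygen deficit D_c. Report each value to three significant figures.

At the critical point dD/dt = 0, so k_d L₀ e^(−k_d t) = k_a D. Substituting D(t) from the Streeter–Phelps equation and solving for t gives
t_c = ln[(k_a/k_d)(1 − D₀(k_a−k_d)/(k_d L₀))] / (k_a−k_d).
Here k_a−k_d = 1.149 d⁻¹ and 1 − D₀(k_a−k_d)/(k_d L₀) = 1 − 0.396×1.149/(0.301×44.5) = 0.9660, so
t_c = ln(4.817 × 0.9660) / 1.149 = 1.538 / 1.149 = 1.338 d.
L(t_c) = L₀ e^(−k_d t_c) = 44.5 × 0.6684 = 29.75 mg/L, and at the critical point k_a D_c = k_d L, so D_c = (0.301/1.45) × 29.75 = 6.175 mg/L.

t_c ≈ 1.34 d; D_c ≈ 6.17 mg/L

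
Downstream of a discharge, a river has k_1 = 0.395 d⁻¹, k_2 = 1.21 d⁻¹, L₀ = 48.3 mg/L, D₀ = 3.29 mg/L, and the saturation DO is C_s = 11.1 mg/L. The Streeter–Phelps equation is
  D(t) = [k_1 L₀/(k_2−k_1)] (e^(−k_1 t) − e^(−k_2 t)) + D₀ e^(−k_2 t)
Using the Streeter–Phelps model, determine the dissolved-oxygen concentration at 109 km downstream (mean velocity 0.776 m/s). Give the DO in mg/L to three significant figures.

DO ≈ 1.60 mg/L

Travel time t = x/v = 109 km / (0.776 m/s) = 109000 m / 0.776 m/s = 140500 s = 1.626 d.
k_1 L₀/(k_2−k_1) = 0.395×48.3/(1.21−0.395) = 19.08/0.8150 = 23.41 mg/L.
e^(−k_1 t) = e^(−0.395×1.626) = 0.5262; e^(−k_2 t) = e^(−1.21×1.626) = 0.1399.
D = 23.41 × (0.5262 − 0.1399) + 3.29 × 0.1399 = 9.043 + 0.4601 = 9.503 mg/L.
DO = C_s − D = 11.1 − 9.503 = 1.597 mg/L.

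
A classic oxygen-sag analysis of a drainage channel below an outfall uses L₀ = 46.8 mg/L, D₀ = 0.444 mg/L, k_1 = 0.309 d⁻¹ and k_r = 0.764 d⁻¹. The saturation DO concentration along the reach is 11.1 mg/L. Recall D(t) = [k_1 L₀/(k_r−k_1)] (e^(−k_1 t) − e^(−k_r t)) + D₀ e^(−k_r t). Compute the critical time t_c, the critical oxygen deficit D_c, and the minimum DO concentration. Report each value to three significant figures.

t_c ≈ 1.96 d; D_c ≈ 10.3 mg/L; min DO ≈ 0.766 mg/L

With k_r/k_1 = 2.472 and 1 − D₀(k_r−k_1)/(k_1 L₀) = 0.9860,
t_c = ln(2.472 × 0.9860) / (0.764 − 0.309) = ln(2.438) / 0.4550 = 0.8912/0.4550 = 1.959 d.
D_c = (k_1/k_r) L₀ e^(−k_1 t_c) = (0.309/0.764) × 46.8 × e^(−0.309×1.959) = 0.4045 × 46.8 × 0.5460 = 10.33 mg/L.
Minimum DO = C_s − D_c = 11.1 − 10.33 = 0.7659 mg/L.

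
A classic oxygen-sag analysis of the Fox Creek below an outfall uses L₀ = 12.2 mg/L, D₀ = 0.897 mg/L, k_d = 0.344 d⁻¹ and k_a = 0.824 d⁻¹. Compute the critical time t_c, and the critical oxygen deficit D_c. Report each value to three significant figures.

At the critical point dD/dt = 0, so k_d L₀ e^(−k_d t) = k_a D. Substituting D(t) from the Streeter–Phelps equation and solving for t gives
t_c = ln[(k_a/k_d)(1 − D₀(k_a−k_d)/(k_d L₀))] / (k_a−k_d).
Here k_a−k_d = 0.4800 d⁻¹ and 1 − D₀(k_a−k_d)/(k_d L₀) = 1 − 0.897×0.4800/(0.344×12.2) = 0.8974, so
t_c = ln(2.395 × 0.8974) / 0.4800 = 0.7653 / 0.4800 = 1.594 d.
L(t_c) = L₀ e^(−k_d t_c) = 12.2 × 0.5778 = 7.050 mg/L, and at the critical point k_a D_c = k_d L, so D_c = (0.344/0.824) × 7.050 = 2.943 mg/L.

t_c ≈ 1.59 d; D_c ≈ 2.94 mg/L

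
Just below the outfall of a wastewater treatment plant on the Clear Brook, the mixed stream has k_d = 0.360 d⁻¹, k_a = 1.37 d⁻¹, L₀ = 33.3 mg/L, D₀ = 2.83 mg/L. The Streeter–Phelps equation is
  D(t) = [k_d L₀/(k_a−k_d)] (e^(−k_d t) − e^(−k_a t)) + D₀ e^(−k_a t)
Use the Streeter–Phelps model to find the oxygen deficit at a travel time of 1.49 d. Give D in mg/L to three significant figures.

k_d L₀/(k_a−k_d) = 0.360×33.3/(1.37−0.360) = 11.99/1.010 = 11.87 mg/L.
e^(−k_d t) = e^(−0.360×1.490) = 0.5848; e^(−k_a t) = e^(−1.37×1.490) = 0.1299.
D = 11.87 × (0.5848 − 0.1299) + 2.83 × 0.1299 = 5.400 + 0.3675 = 5.768 mg/L.

D ≈ 5.77 mg/L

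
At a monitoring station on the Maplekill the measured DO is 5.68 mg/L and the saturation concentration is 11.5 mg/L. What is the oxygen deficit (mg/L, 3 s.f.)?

D = C_s − C = 11.5 − 5.68 = 5.82 mg/L.

D ≈ 5.82 mg/L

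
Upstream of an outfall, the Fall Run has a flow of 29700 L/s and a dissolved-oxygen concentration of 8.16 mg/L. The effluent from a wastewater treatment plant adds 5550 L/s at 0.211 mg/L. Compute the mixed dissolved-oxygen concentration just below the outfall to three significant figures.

6.91 mg/L

Flow-weighted mixing: C = (Q_r C_r + Q_w C_w)/(Q_r + Q_w)
= (29700×8.16 + 5550×0.211)/(29700 + 5550) = 243500/35250 = 6.908 mg/L.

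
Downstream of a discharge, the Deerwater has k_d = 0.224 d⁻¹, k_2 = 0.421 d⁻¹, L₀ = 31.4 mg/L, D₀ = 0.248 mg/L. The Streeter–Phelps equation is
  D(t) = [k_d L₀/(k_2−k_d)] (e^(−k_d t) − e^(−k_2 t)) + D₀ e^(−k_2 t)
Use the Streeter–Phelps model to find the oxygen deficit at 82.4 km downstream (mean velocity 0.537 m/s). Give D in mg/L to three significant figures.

D ≈ 7.20 mg/L

Travel time t = x/v = 82.4 km / (0.537 m/s) = 82400 m / 0.537 m/s = 153400 s = 1.776 d.
k_d L₀/(k_2−k_d) = 0.224×31.4/(0.421−0.224) = 7.034/0.1970 = 35.70 mg/L.
e^(−k_d t) = e^(−0.224×1.776) = 0.6718; e^(−k_2 t) = e^(−0.421×1.776) = 0.4735.
D = 35.70 × (0.6718 − 0.4735) + 0.248 × 0.4735 = 7.081 + 0.1174 = 7.198 mg/L.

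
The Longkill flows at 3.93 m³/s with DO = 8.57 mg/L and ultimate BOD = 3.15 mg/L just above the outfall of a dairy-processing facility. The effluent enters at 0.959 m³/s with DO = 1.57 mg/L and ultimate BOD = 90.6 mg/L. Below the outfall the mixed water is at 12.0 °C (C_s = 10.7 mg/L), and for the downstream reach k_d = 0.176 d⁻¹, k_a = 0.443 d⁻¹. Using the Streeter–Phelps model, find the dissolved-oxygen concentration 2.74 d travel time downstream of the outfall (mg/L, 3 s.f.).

DO ≈ 5.37 mg/L

Mixed DO = (3.93×8.57 + 0.959×1.57)/(3.93+0.959) = 35.19/4.889 = 7.197 mg/L.
Mixed L₀ = (3.93×3.15 + 0.959×90.6)/(4.889) = 99.26/4.889 = 20.30 mg/L.
Initial deficit D₀ = C_s − DO₀ = 10.7 − 7.197 = 3.503 mg/L.
D(2.74) = [0.176×20.30/(0.443−0.176)](e^(−0.176×2.74) − e^(−0.443×2.74)) + 3.503 e^(−0.443×2.74)
= 13.38 × (0.6174 − 0.2971) + 3.503 × 0.2971 = 5.328 mg/L.
DO = 10.7 − 5.328 = 5.372 mg/L.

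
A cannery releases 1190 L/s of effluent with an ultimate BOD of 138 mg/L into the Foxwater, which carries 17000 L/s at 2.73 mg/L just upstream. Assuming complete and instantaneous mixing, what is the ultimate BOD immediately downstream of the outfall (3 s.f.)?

11.6 mg/L

Flow-weighted mixing: C = (Q_r C_r + Q_w C_w)/(Q_r + Q_w)
= (17000×2.73 + 1190×138)/(17000 + 1190) = 210600/18190 = 11.58 mg/L.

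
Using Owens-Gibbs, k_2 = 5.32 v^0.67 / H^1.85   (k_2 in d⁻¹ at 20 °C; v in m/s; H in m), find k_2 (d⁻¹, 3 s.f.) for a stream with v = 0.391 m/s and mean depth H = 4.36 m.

k_2 = 5.32 × 0.391^0.67 / 4.36^1.85 = 5.32 × 0.5330 / 15.24 = 0.1860 d⁻¹.

k_2 ≈ 0.186 d⁻¹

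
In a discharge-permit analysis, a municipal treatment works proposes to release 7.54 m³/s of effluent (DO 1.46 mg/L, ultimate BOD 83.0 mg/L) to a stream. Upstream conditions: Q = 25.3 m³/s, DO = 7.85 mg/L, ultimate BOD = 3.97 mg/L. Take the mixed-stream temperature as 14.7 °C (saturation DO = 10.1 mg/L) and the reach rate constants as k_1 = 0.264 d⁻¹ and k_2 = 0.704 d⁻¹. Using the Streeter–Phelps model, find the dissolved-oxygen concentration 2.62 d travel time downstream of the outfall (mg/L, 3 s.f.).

DO ≈ 4.97 mg/L

Mixed DO = (25.3×7.85 + 7.54×1.46)/(25.3+7.54) = 209.6/32.84 = 6.383 mg/L.
Mixed L₀ = (25.3×3.97 + 7.54×83.0)/(32.84) = 726.3/32.84 = 22.12 mg/L.
Initial deficit D₀ = C_s − DO₀ = 10.1 − 6.383 = 3.717 mg/L.
D(2.62) = [0.264×22.12/(0.704−0.264)](e^(−0.264×2.62) − e^(−0.704×2.62)) + 3.717 e^(−0.704×2.62)
= 13.27 × (0.5007 − 0.1581) + 3.717 × 0.1581 = 5.134 mg/L.
DO = 10.1 − 5.134 = 4.966 mg/L.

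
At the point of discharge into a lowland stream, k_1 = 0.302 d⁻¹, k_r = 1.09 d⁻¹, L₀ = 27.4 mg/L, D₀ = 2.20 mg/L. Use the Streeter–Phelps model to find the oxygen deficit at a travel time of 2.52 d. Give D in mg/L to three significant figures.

D ≈ 4.37 mg/L

k_1 L₀/(k_r−k_1) = 0.302×27.4/(1.09−0.302) = 8.275/0.7880 = 10.50 mg/L.
e^(−k_1 t) = e^(−0.302×2.520) = 0.4672; e^(−k_r t) = e^(−1.09×2.520) = 0.06413.
D = 10.50 × (0.4672 − 0.06413) + 2.20 × 0.06413 = 4.232 + 0.1411 = 4.374 mg/L.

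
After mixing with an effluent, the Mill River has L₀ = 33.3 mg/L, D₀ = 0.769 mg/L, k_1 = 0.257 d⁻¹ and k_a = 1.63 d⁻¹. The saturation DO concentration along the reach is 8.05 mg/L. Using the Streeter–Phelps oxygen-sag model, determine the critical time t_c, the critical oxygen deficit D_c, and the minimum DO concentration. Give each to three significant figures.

With k_a/k_1 = 6.342 and 1 − D₀(k_a−k_1)/(k_1 L₀) = 0.8766,
t_c = ln(6.342 × 0.8766) / (1.63 − 0.257) = ln(5.560) / 1.373 = 1.716/1.373 = 1.250 d.
L(t_c) = L₀ e^(−k_1 t_c) = 33.3 × 0.7253 = 24.15 mg/L, and at the critical point k_a D_c = k_1 L, so D_c = (0.257/1.63) × 24.15 = 3.808 mg/L.
Minimum DO = C_s − D_c = 8.05 − 3.808 = 4.242 mg/L.

t_c ≈ 1.25 d; D_c ≈ 3.81 mg/L; min DO ≈ 4.24 mg/L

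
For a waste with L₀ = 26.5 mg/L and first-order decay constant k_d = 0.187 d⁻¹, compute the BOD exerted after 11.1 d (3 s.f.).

y ≈ 23.2 mg/L

y_t = L₀(1 − e^(−k_d t)) = 26.5 × (1 − e^(−0.187×11.1))
= 26.5 × (1 − 0.1255) = 26.5 × 0.8745 = 23.18 mg/L.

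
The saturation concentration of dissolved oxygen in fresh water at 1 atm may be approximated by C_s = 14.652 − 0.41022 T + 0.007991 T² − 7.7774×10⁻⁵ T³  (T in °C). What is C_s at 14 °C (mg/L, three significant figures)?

C_s ≈ 10.3 mg/L

C_s = 14.652 − 0.41022×14 + 0.007991×14² − 7.7774×10⁻⁵×14³ = 10.26 mg/L.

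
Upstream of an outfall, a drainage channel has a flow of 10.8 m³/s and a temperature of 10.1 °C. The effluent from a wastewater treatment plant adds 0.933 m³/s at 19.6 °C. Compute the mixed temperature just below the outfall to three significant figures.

Flow-weighted mixing: C = (Q_r C_r + Q_w C_w)/(Q_r + Q_w)
= (10.8×10.1 + 0.933×19.6)/(10.8 + 0.933) = 127.4/11.73 = 10.86 °C.

10.9 °C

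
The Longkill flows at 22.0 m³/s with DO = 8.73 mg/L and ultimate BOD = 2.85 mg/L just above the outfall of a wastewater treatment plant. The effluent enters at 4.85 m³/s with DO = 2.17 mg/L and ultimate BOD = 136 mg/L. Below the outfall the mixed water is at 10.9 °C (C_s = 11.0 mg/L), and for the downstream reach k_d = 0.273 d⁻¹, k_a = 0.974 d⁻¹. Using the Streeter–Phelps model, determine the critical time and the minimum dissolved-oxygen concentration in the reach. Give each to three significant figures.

Mixed DO = (22.0×8.73 + 4.85×2.17)/(22.0+4.85) = 202.6/26.85 = 7.545 mg/L.
Mixed L₀ = (22.0×2.85 + 4.85×136)/(26.85) = 722.3/26.85 = 26.90 mg/L.
Initial deficit D₀ = C_s − DO₀ = 11.0 − 7.545 = 3.455 mg/L.
t_c = (1/0.7010) ln[(0.974/0.273)(1 − 3.455×0.7010/(0.273×26.90))] = 1.427 × ln(2.391) = 1.244 d.
D_c = (0.273/0.974) × 26.90 × e^(−0.273×1.244) = 0.2803 × 26.90 × 0.7121 = 5.369 mg/L.
Minimum DO = 11.0 − 5.369 = 5.631 mg/L.

t_c ≈ 1.24 d; minimum DO ≈ 5.63 mg/L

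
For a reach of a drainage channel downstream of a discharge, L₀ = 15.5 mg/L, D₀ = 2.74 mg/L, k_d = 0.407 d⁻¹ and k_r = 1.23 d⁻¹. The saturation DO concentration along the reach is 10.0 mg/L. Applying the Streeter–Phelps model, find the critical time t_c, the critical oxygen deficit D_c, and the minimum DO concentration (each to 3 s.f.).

t_c ≈ 0.806 d; D_c ≈ 3.69 mg/L; min DO ≈ 6.31 mg/L

At the critical point dD/dt = 0, so k_d L₀ e^(−k_d t) = k_r D. Substituting D(t) from the Streeter–Phelps equation and solving for t gives
t_c = ln[(k_r/k_d)(1 − D₀(k_r−k_d)/(k_d L₀))] / (k_r−k_d).
Here k_r−k_d = 0.8230 d⁻¹ and 1 − D₀(k_r−k_d)/(k_d L₀) = 1 − 2.74×0.8230/(0.407×15.5) = 0.6425, so
t_c = ln(3.022 × 0.6425) / 0.8230 = 0.6636 / 0.8230 = 0.8064 d.
D_c = (k_d/k_r) L₀ e^(−k_d t_c) = (0.407/1.23) × 15.5 × e^(−0.407×0.8064) = 0.3309 × 15.5 × 0.7202 = 3.694 mg/L.
Minimum DO = C_s − D_c = 10.0 − 3.694 = 6.306 mg/L.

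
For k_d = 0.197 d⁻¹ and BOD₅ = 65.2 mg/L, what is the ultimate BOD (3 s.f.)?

BOD₅ = L₀(1 − e^(−5k_d)) ⇒ L₀ = BOD₅ / (1 − e^(−5×0.197))
= 65.2 / (1 − 0.3734) = 65.2 / 0.6266 = 104.1 mg/L.

L₀ ≈ 104 mg/L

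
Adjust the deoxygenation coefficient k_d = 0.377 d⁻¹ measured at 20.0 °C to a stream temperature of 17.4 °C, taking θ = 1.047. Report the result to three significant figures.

k_d ≈ 0.335 d⁻¹

k_d(T₂) = k_d(T₁) · θ^(T₂−T₁) = 0.377 × 1.047^(17.4−20.0)
= 0.377 × 1.047^-2.60 = 0.377 × 0.8874 = 0.3346 d⁻¹.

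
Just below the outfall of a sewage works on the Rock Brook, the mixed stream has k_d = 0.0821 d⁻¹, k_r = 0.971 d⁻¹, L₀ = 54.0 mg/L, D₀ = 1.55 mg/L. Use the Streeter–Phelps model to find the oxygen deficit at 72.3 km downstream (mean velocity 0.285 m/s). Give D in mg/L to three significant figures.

Travel time t = x/v = 72.3 km / (0.285 m/s) = 72300 m / 0.285 m/s = 253700 s = 2.936 d.
k_d L₀/(k_r−k_d) = 0.0821×54.0/(0.971−0.0821) = 4.433/0.8889 = 4.988 mg/L.
e^(−k_d t) = e^(−0.0821×2.936) = 0.7858; e^(−k_r t) = e^(−0.971×2.936) = 0.05779.
D = 4.988 × (0.7858 − 0.05779) + 1.55 × 0.05779 = 3.631 + 0.08957 = 3.721 mg/L.

D ≈ 3.72 mg/L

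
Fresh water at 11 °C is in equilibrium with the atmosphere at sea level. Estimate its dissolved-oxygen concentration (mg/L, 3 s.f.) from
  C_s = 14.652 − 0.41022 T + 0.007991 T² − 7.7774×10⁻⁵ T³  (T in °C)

C_s ≈ 11.0 mg/L

C_s = 14.652 − 0.41022×11 + 0.007991×11² − 7.7774×10⁻⁵×11³ = 11.00 mg/L.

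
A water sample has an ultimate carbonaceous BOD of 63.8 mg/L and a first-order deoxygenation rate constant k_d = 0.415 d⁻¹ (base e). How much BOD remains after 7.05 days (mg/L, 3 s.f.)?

L_t = L₀ e^(−k_d t) = 63.8 × e^(−0.415×7.05) = 63.8 × 0.05362 = 3.421 mg/L.

L ≈ 3.42 mg/L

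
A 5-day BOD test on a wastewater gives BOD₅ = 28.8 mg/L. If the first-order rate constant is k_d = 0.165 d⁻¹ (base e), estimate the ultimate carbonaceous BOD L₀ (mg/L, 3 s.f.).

L₀ ≈ 51.3 mg/L

BOD₅ = L₀(1 − e^(−5k_d)) ⇒ L₀ = BOD₅ / (1 − e^(−5×0.165))
= 28.8 / (1 − 0.4382) = 28.8 / 0.5618 = 51.27 mg/L.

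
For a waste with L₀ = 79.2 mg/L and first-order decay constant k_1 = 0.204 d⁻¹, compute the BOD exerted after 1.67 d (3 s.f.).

y ≈ 22.9 mg/L

y_t = L₀(1 − e^(−k_1 t)) = 79.2 × (1 − e^(−0.204×1.67))
= 79.2 × (1 − 0.7113) = 79.2 × 0.2887 = 22.87 mg/L.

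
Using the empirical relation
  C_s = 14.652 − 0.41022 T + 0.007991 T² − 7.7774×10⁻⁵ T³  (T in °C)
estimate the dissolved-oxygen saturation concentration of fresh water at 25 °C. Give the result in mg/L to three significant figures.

C_s ≈ 8.18 mg/L

C_s = 14.652 − 0.41022×25 + 0.007991×25² − 7.7774×10⁻⁵×25³ = 8.176 mg/L.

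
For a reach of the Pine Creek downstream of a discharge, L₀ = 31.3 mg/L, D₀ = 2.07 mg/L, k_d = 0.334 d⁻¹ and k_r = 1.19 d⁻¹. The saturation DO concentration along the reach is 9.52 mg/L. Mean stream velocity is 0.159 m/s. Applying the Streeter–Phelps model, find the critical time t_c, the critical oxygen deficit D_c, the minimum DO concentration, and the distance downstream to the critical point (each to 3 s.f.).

At the critical point dD/dt = 0, so k_d L₀ e^(−k_d t) = k_r D. Substituting D(t) from the Streeter–Phelps equation and solving for t gives
t_c = ln[(k_r/k_d)(1 − D₀(k_r−k_d)/(k_d L₀))] / (k_r−k_d).
Here k_r−k_d = 0.8560 d⁻¹ and 1 − D₀(k_r−k_d)/(k_d L₀) = 1 − 2.07×0.8560/(0.334×31.3) = 0.8305, so
t_c = ln(3.563 × 0.8305) / 0.8560 = 1.085 / 0.8560 = 1.267 d.
D_c = (k_d/k_r) L₀ e^(−k_d t_c) = (0.334/1.19) × 31.3 × e^(−0.334×1.267) = 0.2807 × 31.3 × 0.6549 = 5.753 mg/L.
Minimum DO = C_s − D_c = 9.52 − 5.753 = 3.767 mg/L.
x_c = v t_c = 0.159 m/s × 1.267 d × 86400 s/d = 17410 m ≈ 17.4 km.

t_c ≈ 1.27 d; D_c ≈ 5.75 mg/L; min DO ≈ 3.77 mg/L; x_c ≈ 17.4 km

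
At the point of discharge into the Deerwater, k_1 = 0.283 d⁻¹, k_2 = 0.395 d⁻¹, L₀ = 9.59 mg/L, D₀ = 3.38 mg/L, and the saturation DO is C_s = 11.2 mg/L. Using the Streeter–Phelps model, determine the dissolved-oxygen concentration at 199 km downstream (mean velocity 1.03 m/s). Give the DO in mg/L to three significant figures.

Travel time t = x/v = 199 km / (1.03 m/s) = 199000 m / 1.03 m/s = 193200 s = 2.236 d.
k_1 L₀/(k_2−k_1) = 0.283×9.59/(0.395−0.283) = 2.714/0.1120 = 24.23 mg/L.
e^(−k_1 t) = e^(−0.283×2.236) = 0.5311; e^(−k_2 t) = e^(−0.395×2.236) = 0.4134.
D = 24.23 × (0.5311 − 0.4134) + 3.38 × 0.4134 = 2.851 + 1.397 = 4.249 mg/L.
DO = C_s − D = 11.2 − 4.249 = 6.951 mg/L.

DO ≈ 6.95 mg/L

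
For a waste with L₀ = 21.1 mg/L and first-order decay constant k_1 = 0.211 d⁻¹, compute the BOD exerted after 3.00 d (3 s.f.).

y_t = L₀(1 − e^(−k_1 t)) = 21.1 × (1 − e^(−0.211×3.00))
= 21.1 × (1 − 0.5310) = 21.1 × 0.4690 = 9.896 mg/L.

y ≈ 9.90 mg/L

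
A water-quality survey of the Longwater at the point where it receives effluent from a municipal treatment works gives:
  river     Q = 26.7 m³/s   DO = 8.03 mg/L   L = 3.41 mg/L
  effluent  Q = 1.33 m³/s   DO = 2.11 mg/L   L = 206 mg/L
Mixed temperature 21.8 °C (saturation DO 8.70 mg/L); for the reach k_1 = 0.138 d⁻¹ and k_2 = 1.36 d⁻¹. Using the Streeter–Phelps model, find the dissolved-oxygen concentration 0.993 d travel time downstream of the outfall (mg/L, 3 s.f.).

DO ≈ 7.55 mg/L

Mixed DO = (26.7×8.03 + 1.33×2.11)/(26.7+1.33) = 217.2/28.03 = 7.749 mg/L.
Mixed L₀ = (26.7×3.41 + 1.33×206)/(28.03) = 365.0/28.03 = 13.02 mg/L.
Initial deficit D₀ = C_s − DO₀ = 8.70 − 7.749 = 0.9509 mg/L.
D(0.993) = [0.138×13.02/(1.36−0.138)](e^(−0.138×0.993) − e^(−1.36×0.993)) + 0.9509 e^(−1.36×0.993)
= 1.471 × (0.8719 − 0.2591) + 0.9509 × 0.2591 = 1.148 mg/L.
DO = 8.70 − 1.148 = 7.552 mg/L.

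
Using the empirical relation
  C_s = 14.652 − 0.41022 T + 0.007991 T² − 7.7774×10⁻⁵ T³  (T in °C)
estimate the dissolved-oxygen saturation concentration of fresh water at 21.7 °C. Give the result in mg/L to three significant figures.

C_s ≈ 8.72 mg/L

C_s = 14.652 − 0.41022×21.7 + 0.007991×21.7² − 7.7774×10⁻⁵×21.7³ = 8.718 mg/L.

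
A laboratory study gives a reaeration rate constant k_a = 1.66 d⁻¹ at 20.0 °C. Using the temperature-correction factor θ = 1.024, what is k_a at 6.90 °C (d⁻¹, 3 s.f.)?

k_a ≈ 1.22 d⁻¹

k_a(T₂) = k_a(T₁) · θ^(T₂−T₁) = 1.66 × 1.024^(6.90−20.0)
= 1.66 × 1.024^-13.1 = 1.66 × 0.7329 = 1.217 d⁻¹.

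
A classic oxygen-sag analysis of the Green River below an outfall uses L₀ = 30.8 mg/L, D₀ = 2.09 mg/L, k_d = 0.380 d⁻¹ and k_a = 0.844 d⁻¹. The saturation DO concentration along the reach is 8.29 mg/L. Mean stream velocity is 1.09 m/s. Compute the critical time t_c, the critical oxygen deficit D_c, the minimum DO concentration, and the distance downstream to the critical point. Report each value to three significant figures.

t_c ≈ 1.53 d; D_c ≈ 7.74 mg/L; min DO ≈ 0.547 mg/L; x_c ≈ 144 km

With k_a/k_d = 2.221 and 1 − D₀(k_a−k_d)/(k_d L₀) = 0.9171,
t_c = ln(2.221 × 0.9171) / (0.844 − 0.380) = ln(2.037) / 0.4640 = 0.7115/0.4640 = 1.533 d.
L(t_c) = L₀ e^(−k_d t_c) = 30.8 × 0.5584 = 17.20 mg/L, and at the critical point k_a D_c = k_d L, so D_c = (0.380/0.844) × 17.20 = 7.743 mg/L.
Minimum DO = C_s − D_c = 8.29 − 7.743 = 0.5465 mg/L.
x_c = v t_c = 1.09 m/s × 1.533 d × 86400 s/d = 144400 m ≈ 144 km.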